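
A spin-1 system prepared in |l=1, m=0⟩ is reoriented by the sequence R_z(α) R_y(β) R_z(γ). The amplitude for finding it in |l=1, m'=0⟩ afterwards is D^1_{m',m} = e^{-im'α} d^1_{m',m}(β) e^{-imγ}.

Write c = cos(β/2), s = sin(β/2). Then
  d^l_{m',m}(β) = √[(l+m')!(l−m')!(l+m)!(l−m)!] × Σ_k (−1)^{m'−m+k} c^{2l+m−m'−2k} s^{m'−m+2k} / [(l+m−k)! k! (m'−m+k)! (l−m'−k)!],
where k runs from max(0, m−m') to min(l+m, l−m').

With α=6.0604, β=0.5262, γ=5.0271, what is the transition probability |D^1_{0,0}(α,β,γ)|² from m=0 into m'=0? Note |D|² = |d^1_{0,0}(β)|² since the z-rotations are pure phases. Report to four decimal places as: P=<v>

P=0.7477

First d^1_{0,0}(β=0.5262), then the phase factors e^{-i(0)α} and e^{-i(0)γ}:
With c≡cos(β/2)=0.965588 and s≡sin(β/2)=0.260075, N=[1·1·1·1]^{1/2}=1.000000
k∈{0,1} keeps every argument non-negative
  k=0: (−1)^0·1.0000/(1)·0.9656^2·0.2601^0 = +0.932361
  k=1: (−1)^1·1.0000/(1)·0.9656^0·0.2601^2 = -0.067639
d^1_{0,0}(0.5262) = +0.932361 -0.067639 = +0.864722
|D^1_{0,0}|² = |d^1_{0,0}(β)|² = (+0.864722)² = 0.747744 (the z-rotation phases have unit modulus)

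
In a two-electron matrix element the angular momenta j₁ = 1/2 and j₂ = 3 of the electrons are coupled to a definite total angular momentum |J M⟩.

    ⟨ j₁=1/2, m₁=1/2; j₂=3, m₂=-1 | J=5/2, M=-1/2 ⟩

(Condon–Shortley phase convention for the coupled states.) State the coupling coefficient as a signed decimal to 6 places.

+0.755929

j₁+j₂−J=1  J+j₁−j₂=0  J−j₁+j₂=5  j₁+j₂+J+1=7
(j₁±m₁, j₂±m₂, J±M) = (1,0,2,4,2,3)
P² = 576/7
sum k=0..0:
  [0] +1/12 = 1/12
S = 1/12
C² = P²·S² = 4/7 ; C = +0.755929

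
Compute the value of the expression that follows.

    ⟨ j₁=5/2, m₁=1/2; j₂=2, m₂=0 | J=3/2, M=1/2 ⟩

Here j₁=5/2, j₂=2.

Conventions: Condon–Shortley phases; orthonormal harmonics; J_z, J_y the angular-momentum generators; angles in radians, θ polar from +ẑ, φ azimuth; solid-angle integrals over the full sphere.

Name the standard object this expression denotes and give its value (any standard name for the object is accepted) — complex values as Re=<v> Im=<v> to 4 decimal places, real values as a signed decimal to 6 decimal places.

This is a Clebsch–Gordan (vector-coupling) coefficient.
j₁+j₂−J=3  J+j₁−j₂=2  J−j₁+j₂=1  j₁+j₂+J+1=7
(j₁±m₁, j₂±m₂, J±M) = (3,2,2,2,2,1)
P² = 32/35
sum k=1..2:
  [1] −1/2 = -1/2
  [2] +1/4 = 1/4
S = -1/4
C² = P²·S² = 2/35 ; C = -0.239046

Clebsch–Gordan coefficient, −√(2/35) ≈ -0.239046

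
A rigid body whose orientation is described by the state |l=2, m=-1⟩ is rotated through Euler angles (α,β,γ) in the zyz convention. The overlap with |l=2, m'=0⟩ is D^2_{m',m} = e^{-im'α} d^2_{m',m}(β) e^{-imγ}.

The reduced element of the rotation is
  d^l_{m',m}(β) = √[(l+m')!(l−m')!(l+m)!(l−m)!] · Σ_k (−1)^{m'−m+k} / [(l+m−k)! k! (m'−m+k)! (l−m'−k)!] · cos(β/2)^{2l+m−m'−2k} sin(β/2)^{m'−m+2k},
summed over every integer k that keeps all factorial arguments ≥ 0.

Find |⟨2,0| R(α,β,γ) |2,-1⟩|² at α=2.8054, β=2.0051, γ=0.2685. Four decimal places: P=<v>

P=0.2186

D^2_{0,-1}(2.8054,2.0051,0.2685) = e^{-i·0·2.8054}·d^2_{0,-1}(2.0051)·e^{-i·-1·0.2685}. Compute d first:
With c≡cos(β/2)=0.538155 and s≡sin(β/2)=0.842846, N=[2·2·1·6]^{1/2}=4.898979
Admissible k: 0..1 (factorial args all ≥0)
  k=0: (−1)^1·4.8990/(2)·0.5382^3·0.8428^1 = -0.321770
  k=1: (−1)^2·4.8990/(2)·0.5382^1·0.8428^3 = +0.789274
d^2_{0,-1}(2.0051) = -0.321770 +0.789274 = +0.467504
|D^2_{0,-1}|² = |d^2_{0,-1}(β)|² = (+0.467504)² = 0.218560 (the z-rotation phases have unit modulus)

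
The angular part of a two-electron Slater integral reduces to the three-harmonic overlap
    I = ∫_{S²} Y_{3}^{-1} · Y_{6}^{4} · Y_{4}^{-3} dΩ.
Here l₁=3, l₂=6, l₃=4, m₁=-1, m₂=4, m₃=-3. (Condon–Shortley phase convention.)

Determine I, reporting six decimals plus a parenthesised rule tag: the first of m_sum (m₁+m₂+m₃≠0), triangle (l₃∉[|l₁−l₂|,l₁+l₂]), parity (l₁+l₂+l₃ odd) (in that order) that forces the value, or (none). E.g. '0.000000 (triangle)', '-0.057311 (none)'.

L=13 odd ⇒ parity kills the (l;000) factor ⇒ I = 0

0.000000 (parity)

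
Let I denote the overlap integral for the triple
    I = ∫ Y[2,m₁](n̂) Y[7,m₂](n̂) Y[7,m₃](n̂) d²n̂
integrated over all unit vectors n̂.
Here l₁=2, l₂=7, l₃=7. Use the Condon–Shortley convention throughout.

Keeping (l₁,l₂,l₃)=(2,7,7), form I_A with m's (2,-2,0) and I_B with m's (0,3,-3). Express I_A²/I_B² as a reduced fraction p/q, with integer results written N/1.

Shared (l₁,l₂,l₃)=(2,7,7): N and (l;000)² cancel in I_A²/I_B².
A: Δ = 2!·2!·12!/17! = 1/185640; Racah Σ t=0..0: t=0:+1/2419200 = 1/2419200; ⇒ 3j(2 7 7; 2 -2 0)² = 27/1105, sgn -1
B: Δ = 2!·2!·12!/17! = 1/185640; Racah Σ t=0..2: t=0:+1/29030400 t=1:−1/2177280 t=2:+1/3870720 = -29/174182400; ⇒ 3j(2 7 7; 0 3 -3)² = 841/185640, sgn -1
I_A²/I_B² = (27/1105)/(841/185640) = 4536/841

4536/841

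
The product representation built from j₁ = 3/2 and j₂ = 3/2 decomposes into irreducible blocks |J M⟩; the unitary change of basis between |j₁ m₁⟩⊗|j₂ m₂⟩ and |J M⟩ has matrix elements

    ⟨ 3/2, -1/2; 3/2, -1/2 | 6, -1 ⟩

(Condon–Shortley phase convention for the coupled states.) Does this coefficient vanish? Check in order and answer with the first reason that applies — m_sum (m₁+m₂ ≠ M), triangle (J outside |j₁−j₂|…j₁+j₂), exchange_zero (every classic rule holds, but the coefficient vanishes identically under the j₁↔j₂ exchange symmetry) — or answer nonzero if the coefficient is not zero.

m-sum: m₁+m₂ = -1/2+(-1/2) = -1, M = -1  ✓
triangle: need |j₁−j₂| ≤ J ≤ j₁+j₂, i.e. J ∈ [0, 3]; J = 6 is outside ✗ ⇒ coefficient is 0

triangle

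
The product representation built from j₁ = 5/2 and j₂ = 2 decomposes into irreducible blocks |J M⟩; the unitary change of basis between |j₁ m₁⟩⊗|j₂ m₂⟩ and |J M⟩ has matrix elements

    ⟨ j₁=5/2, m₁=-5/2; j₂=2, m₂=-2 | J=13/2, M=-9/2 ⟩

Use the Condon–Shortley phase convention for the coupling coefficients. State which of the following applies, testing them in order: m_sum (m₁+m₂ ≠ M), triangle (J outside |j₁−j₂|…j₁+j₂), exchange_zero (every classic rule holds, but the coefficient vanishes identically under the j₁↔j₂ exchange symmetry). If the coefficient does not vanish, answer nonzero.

m-sum: m₁+m₂ = -5/2+(-2) = -9/2, M = -9/2  ✓
triangle: need |j₁−j₂| ≤ J ≤ j₁+j₂, i.e. J ∈ [1/2, 9/2]; J = 13/2 is outside ✗ ⇒ coefficient is 0

triangle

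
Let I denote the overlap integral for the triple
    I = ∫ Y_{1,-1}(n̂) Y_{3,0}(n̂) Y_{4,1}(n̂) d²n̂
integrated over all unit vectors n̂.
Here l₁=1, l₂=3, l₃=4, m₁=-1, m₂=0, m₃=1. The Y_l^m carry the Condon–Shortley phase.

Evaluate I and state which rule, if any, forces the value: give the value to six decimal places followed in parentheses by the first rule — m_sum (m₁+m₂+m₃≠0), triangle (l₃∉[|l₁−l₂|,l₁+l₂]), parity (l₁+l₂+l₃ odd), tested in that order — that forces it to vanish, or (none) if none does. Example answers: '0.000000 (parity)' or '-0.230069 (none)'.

-0.194664 (none)

Checks pass: Σm=0; 8 even; l₃=4∈[2,4].
(2·1+1)(2·3+1)(2·4+1) = 189
Δ: 0! 2! 6! / 9! → 1/252
sum: t=0:+1/36 = 1/36
3j²(1 3 4; 0 0 0) = Δ·Π!·Σ² = 4/63  (sign +1)
sum: t=0:+1/72 = 1/72
3j²(1 3 4; -1 0 1) = Δ·Π!·Σ² = 5/126  (sign -1)
combine: 4πI² = 189·4/63·5/126 = 10/21
take √, sign -1: I = -0.19466390
No selection rule forces the value: the integral is nonzero (none).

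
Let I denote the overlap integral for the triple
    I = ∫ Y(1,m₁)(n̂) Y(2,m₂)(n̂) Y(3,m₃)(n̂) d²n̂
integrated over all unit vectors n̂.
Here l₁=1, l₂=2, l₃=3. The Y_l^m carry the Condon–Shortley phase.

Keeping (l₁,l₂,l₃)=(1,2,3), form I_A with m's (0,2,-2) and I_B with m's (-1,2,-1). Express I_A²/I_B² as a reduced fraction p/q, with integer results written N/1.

l's match ⇒ only the (l;m) 3-j factors differ between A and B.
A: triangle coeff Δ(1,2,3) = 1/105; Σ_t [0,0]: t=0:+1/24 = 1/24; (3j)²=1/21 [(1 2 3; 0 2 -2)], sign=-1
B: triangle coeff Δ(1,2,3) = 1/105; Σ_t [0,0]: t=0:+1/48 = 1/48; (3j)²=1/105 [(1 2 3; -1 2 -1)], sign=+1
I_A²/I_B² = (1/21)/(1/105) = 5/1

5/1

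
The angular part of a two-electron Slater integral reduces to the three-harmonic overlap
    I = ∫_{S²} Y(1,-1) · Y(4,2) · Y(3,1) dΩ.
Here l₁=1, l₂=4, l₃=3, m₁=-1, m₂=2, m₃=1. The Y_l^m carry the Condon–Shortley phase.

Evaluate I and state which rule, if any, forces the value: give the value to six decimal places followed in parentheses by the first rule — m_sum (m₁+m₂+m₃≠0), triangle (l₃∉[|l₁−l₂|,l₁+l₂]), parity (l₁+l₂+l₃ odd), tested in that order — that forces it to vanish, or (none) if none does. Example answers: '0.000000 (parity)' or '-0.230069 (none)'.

Σmᵢ = 2 ≠ 0, so the φ-integral vanishes; I = 0

0.000000 (m_sum)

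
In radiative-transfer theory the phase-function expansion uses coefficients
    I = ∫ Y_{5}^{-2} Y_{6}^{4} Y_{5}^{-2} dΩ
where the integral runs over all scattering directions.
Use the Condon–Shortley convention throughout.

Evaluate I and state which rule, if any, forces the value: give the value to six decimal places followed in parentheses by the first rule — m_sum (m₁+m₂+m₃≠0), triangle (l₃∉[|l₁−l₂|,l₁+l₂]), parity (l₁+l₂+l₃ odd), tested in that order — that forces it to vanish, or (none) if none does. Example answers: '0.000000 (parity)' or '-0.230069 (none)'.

m-sum 0 ✓  L=16 even ✓  1≤5≤11 ✓
Π(2lᵢ+1) = 11×13×11 = 1573
triangle coeff Δ(5,6,5) = 1/28588560
Σ_t [1,5]: t=1:−1/345600 t=2:+1/13824 t=3:−1/5184 t=4:+1/13824 t=5:−1/345600 = -7/129600
(3j)²=80/7293 [(5 6 5; 0 0 0)], sign=+1
Σ_t [4,6]: t=4:+1/207360 t=5:−1/57600 t=6:+1/207360 = -1/129600
(3j)²=168/12155 [(5 6 5; -2 4 -2)], sign=+1
⇒ 4πI² = 896/3757
I = (+1)√(896/3757/(4π)) = 0.13776169
No selection rule forces the value: the integral is nonzero (none).

0.137762 (none)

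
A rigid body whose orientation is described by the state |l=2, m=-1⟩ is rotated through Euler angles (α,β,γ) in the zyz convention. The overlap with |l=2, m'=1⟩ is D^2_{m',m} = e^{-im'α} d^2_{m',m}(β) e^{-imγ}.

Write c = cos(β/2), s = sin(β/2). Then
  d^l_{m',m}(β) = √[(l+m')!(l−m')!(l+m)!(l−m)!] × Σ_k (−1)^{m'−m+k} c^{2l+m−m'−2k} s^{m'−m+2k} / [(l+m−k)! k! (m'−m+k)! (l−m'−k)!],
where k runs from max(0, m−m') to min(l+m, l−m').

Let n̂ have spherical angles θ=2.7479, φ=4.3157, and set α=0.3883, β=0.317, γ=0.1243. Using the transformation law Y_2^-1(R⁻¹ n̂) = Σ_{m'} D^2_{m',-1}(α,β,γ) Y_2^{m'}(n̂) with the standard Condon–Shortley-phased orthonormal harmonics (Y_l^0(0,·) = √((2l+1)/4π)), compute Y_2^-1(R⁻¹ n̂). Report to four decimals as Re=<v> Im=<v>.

Need the full column D^2_{m',-1} for m'=−2..2 at α=0.3883, β=0.3170, γ=0.1243.
cos(β/2)=0.987465, sin(β/2)=0.157837
d^2_{-2,-1}: single k=1 term ⇒ +0.303952;  D = +0.188725+0.238264i
d^2_{-1,-1}: k∈[0..1] ⇒ +0.950795 -0.072876 = +0.877920;  D = +0.765083+0.430571i
d^2_{0,-1}: k∈[0..1] ⇒ -0.372263 +0.009511 = -0.362752;  D = -0.359954-0.044974i
d^2_{1,-1}: k∈[0..1] ⇒ +0.072876 -0.000621 = +0.072255;  D = +0.069752-0.018855i
d^2_{2,-1}: single k=0 term ⇒ -0.007766;  D = -0.006171+0.004714i
Y_2^{m'}(θ=2.7479,φ=4.3157) and Σ D·Y over m':
  (+0.1887+0.2383i)·(-0.0399-0.0405i)  (+0.7651+0.4306i)·(+0.1057-0.2524i)  (-0.3600-0.0450i)·(+0.4916+0.0000i)  (+0.0698-0.0189i)·(-0.1057-0.2524i)  (-0.0062+0.0047i)·(-0.0399+0.0405i)
Y_2^-1(R⁻¹ n̂) = +0.002699-0.202902i

Re=0.0027 Im=-0.2029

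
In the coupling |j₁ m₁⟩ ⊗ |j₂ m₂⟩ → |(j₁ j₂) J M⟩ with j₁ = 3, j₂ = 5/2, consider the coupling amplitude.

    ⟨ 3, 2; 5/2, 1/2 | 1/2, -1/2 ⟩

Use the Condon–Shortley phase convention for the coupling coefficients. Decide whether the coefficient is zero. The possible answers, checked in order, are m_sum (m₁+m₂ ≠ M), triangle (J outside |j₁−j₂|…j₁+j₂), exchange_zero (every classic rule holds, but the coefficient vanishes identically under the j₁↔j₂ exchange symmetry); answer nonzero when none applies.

m-sum: m₁+m₂ = 2+1/2 = 5/2, M = -1/2  ✗ ⇒ coefficient is 0

m_sum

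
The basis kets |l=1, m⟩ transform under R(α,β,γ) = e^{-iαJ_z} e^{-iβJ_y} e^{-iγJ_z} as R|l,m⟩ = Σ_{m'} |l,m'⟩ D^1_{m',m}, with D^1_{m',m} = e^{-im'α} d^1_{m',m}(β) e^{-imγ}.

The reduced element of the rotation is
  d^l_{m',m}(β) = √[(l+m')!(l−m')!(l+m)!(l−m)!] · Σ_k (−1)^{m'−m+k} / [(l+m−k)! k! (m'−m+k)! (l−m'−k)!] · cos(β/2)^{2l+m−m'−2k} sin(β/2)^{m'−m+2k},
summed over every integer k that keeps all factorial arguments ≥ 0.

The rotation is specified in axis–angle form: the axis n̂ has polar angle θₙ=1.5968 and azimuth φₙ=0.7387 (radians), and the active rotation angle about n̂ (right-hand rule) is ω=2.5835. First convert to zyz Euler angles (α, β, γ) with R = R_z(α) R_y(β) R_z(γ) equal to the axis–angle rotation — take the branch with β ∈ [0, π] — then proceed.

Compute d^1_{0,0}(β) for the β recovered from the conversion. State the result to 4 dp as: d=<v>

d=-0.8470

Axis–angle → zyz. n̂ = (sinθₙcosφₙ, sinθₙsinφₙ, cosθₙ) = (+0.739095, +0.673100, -0.026001), ω = 2.5835.
R = I cosω + sinω [n̂]ₓ + (1−cosω) n̂n̂ᵀ gives
  R = [+0.161369, +0.933253, +0.320935; +0.905715, -0.010885, -0.423748; -0.391971, +0.359055, -0.847017]
β = atan2(√(R₁₃²+R₂₃²), R₃₃) = 2.581145; α = atan2(R₂₃, R₁₃) mod 2π = 5.360591; γ = atan2(R₃₂, −R₃₁) mod 2π = 0.741598
d^1_{0,0}(β=2.5811) via the finite sum:
Half-angle: c=0.276571, s=0.960994. N=√(1·1·1·1)=1.000000
The bounds max(0,m−m')=0 and min(l+m,l−m')=1 give 2 terms
  k=0: (−1)^0·1.0000/(1)·0.2766^2·0.9610^0 = +0.076491
  k=1: (−1)^1·1.0000/(1)·0.2766^0·0.9610^2 = -0.923509
d^1_{0,0}(2.5811) = +0.076491 -0.923509 = -0.847017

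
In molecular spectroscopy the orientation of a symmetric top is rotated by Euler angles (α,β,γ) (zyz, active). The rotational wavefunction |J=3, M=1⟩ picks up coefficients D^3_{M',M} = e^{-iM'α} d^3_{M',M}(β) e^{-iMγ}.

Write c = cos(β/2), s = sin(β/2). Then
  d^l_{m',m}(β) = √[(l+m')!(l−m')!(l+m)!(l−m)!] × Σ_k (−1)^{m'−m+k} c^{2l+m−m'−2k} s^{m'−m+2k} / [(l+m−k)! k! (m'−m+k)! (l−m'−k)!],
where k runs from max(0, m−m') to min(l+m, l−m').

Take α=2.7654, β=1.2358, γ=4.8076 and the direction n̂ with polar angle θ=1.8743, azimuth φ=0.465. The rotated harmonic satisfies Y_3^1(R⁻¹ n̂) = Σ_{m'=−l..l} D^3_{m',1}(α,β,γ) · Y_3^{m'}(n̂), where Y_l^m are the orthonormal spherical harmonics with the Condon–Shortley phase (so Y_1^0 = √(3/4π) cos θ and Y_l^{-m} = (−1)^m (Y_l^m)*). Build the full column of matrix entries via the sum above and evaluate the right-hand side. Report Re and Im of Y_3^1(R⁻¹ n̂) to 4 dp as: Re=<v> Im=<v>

Re=-0.3335 Im=-0.0024

Need the full column D^3_{m',1} for m'=−3..3 at α=2.7654, β=1.2358, γ=4.8076.
cos(β/2)=0.815097, sin(β/2)=0.579325
d^3_{-3,1}: single k=4 term ⇒ +0.289836;  D = -0.272560-0.098569i
d^3_{-2,1}: k∈[3..4] ⇒ +0.665923 -0.168198 = +0.497725;  D = +0.373141+0.329388i
d^3_{-1,1}: k∈[2..4] ⇒ +0.888858 -0.598683 +0.037804 = +0.327979;  D = -0.148947-0.292206i
d^3_{0,1}: k∈[1..3] ⇒ +0.722036 -1.094223 +0.184251 = -0.187936;  D = -0.017867-0.187085i
d^3_{1,1}: k∈[0..2] ⇒ +0.293262 -1.185144 +0.449012 = -0.442870;  D = -0.122807+0.425502i
d^3_{2,1}: k∈[0..1] ⇒ -0.659125 +0.665923 = +0.006797;  D = -0.004152+0.005382i
d^3_{3,1}: single k=0 term ⇒ +0.573755;  D = +0.492871-0.293722i
Y_3^{m'}(θ=1.8743,φ=0.465) and Σ D·Y over m':
  (-0.2726-0.0986i)·(+0.0634-0.3570i)  (+0.3731+0.3294i)·(-0.1663+0.2230i)  (-0.1489-0.2922i)·(-0.1526+0.0765i)  (-0.0179-0.1871i)·(+0.2848+0.0000i)  (-0.1228+0.4255i)·(+0.1526+0.0765i)  (-0.0042+0.0054i)·(-0.1663-0.2230i)  (+0.4929-0.2937i)·(-0.0634-0.3570i)
Y_3^1(R⁻¹ n̂) = -0.333495-0.002408i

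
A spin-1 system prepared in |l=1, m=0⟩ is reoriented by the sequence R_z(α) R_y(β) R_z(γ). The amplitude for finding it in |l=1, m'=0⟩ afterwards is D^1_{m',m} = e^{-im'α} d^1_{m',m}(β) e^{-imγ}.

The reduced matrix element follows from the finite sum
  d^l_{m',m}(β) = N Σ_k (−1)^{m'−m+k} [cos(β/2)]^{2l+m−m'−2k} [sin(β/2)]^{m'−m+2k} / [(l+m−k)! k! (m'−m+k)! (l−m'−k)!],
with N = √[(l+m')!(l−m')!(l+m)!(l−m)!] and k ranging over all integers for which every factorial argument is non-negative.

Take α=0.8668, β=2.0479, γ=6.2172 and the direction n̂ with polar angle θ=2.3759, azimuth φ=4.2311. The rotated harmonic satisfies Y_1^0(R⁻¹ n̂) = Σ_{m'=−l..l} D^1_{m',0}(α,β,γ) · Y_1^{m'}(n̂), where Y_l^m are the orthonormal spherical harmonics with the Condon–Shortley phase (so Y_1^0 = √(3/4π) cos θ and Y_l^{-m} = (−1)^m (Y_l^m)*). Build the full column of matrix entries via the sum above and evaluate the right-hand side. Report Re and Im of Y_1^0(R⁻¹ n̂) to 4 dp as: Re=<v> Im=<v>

Need the full column D^1_{m',0} for m'=−1..1 at α=0.8668, β=2.0479, γ=6.2172.
cos(β/2)=0.519996, sin(β/2)=0.854169
d^1_{-1,0}: single k=1 term ⇒ +0.628143;  D = +0.406578+0.478809i
d^1_{0,0}: k∈[0..1] ⇒ +0.270396 -0.729604 = -0.459208;  D = -0.459208+0.000000i
d^1_{1,0}: single k=0 term ⇒ -0.628143;  D = -0.406578+0.478809i
Y_1^{m'}(θ=2.3759,φ=4.2311) and Σ D·Y over m':
  (+0.4066+0.4788i)·(-0.1108+0.2122i)  (-0.4592+0.0000i)·(-0.3522+0.0000i)  (-0.4066+0.4788i)·(+0.1108+0.2122i)
Y_1^0(R⁻¹ n̂) = -0.131627+0.000000i

Re=-0.1316 Im=0.0000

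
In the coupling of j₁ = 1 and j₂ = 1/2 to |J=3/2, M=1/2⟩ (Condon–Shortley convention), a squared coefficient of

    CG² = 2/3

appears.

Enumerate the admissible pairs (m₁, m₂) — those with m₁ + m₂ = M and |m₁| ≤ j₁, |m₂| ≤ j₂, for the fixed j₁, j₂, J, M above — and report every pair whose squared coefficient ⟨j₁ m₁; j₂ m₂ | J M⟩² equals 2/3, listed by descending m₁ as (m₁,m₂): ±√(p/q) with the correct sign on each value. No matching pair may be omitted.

Admissible pairs with m₁+m₂ = M = 1/2: (0,1/2), (1,-1/2)
  (m₁,m₂)=(1,-1/2): CG² = 1/3, CG = +√(1/3)
  (m₁,m₂)=(0,1/2): CG² = 2/3, CG = +√(2/3)   ← matches the target
Pairs with CG² = 2/3: (0,1/2): +√(2/3)

(0,1/2): +√(2/3)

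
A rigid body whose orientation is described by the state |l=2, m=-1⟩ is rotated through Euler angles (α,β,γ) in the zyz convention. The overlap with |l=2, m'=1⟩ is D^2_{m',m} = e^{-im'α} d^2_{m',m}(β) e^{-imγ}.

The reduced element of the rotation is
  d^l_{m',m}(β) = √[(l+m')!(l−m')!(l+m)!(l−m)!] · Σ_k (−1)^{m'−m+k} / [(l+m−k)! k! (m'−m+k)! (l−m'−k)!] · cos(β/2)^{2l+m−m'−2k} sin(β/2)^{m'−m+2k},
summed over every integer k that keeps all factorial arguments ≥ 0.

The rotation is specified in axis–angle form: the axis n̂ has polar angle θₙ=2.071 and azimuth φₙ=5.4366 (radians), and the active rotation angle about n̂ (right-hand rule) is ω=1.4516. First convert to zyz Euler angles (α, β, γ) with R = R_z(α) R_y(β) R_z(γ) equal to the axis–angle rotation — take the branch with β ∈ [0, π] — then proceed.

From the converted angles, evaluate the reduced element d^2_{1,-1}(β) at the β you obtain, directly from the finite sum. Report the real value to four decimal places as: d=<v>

d=0.5574

Axis–angle → zyz. n̂ = (sinθₙcosφₙ, sinθₙsinφₙ, cosθₙ) = (+0.581373, -0.657256, -0.479604), ω = 1.4516.
R = I cosω + sinω [n̂]ₓ + (1−cosω) n̂n̂ᵀ gives
  R = [+0.416716, +0.139529, -0.898265; -0.812874, +0.499530, -0.299510; +0.406920, +0.854986, +0.321582]
β = atan2(√(R₁₃²+R₂₃²), R₃₃) = 1.243397; α = atan2(R₂₃, R₁₃) mod 2π = 3.463431; γ = atan2(R₃₂, −R₃₁) mod 2π = 2.015009
d^2_{1,-1}(β=1.2434) via the finite sum:
c=cos(1.243397/2)=0.812890, s=sin(1.243397/2)=0.582417; N=√[6·1·1·6]=6.000000
k∈{0,1} keeps every argument non-negative
  k=0: (−1)^2·6.0000/(2)·0.8129^2·0.5824^2 = +0.672439
  k=1: (−1)^3·6.0000/(6)·0.8129^0·0.5824^4 = -0.115063
d^2_{1,-1}(1.2434) = +0.672439 -0.115063 = +0.557376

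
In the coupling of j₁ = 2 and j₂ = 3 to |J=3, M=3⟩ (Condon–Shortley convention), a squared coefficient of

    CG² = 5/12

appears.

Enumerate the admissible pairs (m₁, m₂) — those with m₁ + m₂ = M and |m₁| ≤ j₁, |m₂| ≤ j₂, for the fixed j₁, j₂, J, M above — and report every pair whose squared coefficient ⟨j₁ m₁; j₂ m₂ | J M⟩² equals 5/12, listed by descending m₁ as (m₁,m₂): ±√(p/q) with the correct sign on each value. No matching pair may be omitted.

(1,2): −√(5/12); (0,3): +√(5/12)

Admissible pairs with m₁+m₂ = M = 3: (0,3), (1,2), (2,1)
  (m₁,m₂)=(2,1): CG² = 1/6, CG = +√(1/6)
  (m₁,m₂)=(1,2): CG² = 5/12, CG = −√(5/12)   ← matches the target
  (m₁,m₂)=(0,3): CG² = 5/12, CG = +√(5/12)   ← matches the target
Pairs with CG² = 5/12: (1,2): −√(5/12); (0,3): +√(5/12)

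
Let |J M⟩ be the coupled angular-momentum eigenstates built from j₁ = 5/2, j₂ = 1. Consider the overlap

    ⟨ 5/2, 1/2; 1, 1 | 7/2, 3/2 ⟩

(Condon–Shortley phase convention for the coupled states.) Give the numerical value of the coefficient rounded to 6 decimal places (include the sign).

+0.690066  (= +√(10/21))

√[8·0!5!2!/8! · 3!2!2!0!5!2!] = √(1920/7)
  +(−1)^0/∏(0,0,2,2,3,0)! = 1/24  (running 1/24)
⟨..|..⟩ = √(1920/7)·(1/24) = +0.690066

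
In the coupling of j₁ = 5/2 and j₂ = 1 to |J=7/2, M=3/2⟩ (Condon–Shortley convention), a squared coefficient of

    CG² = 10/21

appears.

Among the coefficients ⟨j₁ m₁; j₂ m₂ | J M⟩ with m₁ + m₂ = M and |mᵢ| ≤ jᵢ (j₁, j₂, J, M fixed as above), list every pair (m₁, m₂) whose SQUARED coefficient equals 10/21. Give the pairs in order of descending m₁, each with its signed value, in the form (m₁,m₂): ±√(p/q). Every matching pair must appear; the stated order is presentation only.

Admissible pairs with m₁+m₂ = M = 3/2: (1/2,1), (3/2,0), (5/2,-1)
  (m₁,m₂)=(5/2,-1): CG² = 1/21, CG = +√(1/21)
  (m₁,m₂)=(3/2,0): CG² = 10/21, CG = +√(10/21)   ← matches the target
  (m₁,m₂)=(1/2,1): CG² = 10/21, CG = +√(10/21)   ← matches the target
Pairs with CG² = 10/21: (3/2,0): +√(10/21); (1/2,1): +√(10/21)

(3/2,0): +√(10/21); (1/2,1): +√(10/21)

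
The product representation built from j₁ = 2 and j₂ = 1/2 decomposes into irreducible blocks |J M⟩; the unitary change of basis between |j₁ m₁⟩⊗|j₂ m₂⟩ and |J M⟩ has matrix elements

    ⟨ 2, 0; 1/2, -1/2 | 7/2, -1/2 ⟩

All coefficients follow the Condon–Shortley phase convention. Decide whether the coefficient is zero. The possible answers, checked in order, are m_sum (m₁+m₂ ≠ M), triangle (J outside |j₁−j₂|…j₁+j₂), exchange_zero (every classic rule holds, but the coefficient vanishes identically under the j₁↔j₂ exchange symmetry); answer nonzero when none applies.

m-sum: m₁+m₂ = 0+(-1/2) = -1/2, M = -1/2  ✓
triangle: need |j₁−j₂| ≤ J ≤ j₁+j₂, i.e. J ∈ [3/2, 5/2]; J = 7/2 is outside ✗ ⇒ coefficient is 0

triangle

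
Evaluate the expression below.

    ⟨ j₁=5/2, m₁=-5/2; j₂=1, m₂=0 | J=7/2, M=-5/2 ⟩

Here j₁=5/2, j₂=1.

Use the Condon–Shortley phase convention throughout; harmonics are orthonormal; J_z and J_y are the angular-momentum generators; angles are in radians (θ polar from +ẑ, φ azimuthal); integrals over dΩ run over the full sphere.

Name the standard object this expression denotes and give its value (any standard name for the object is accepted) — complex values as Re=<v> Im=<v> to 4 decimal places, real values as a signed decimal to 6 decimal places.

This is a Clebsch–Gordan (vector-coupling) coefficient.
√[8·0!5!2!/8! · 0!5!1!1!1!6!] = √(28800/7)
  +(−1)^0/∏(0,0,5,1,0,1)! = 1/120  (running 1/120)
⟨..|..⟩ = √(28800/7)·(1/120) = +0.534522

Clebsch–Gordan coefficient, +√(2/7) ≈ +0.534522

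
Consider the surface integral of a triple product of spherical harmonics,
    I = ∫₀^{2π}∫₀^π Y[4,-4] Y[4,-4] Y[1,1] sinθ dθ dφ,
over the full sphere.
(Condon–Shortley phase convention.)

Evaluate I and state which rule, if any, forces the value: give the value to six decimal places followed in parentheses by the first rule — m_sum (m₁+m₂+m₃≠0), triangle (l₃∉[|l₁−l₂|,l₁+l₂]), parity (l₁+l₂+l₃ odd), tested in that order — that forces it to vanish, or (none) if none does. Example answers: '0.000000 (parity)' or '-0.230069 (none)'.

m-sum = -4 − 4 + 1 = -7 ≠ 0 ⇒ I = 0

0.000000 (m_sum)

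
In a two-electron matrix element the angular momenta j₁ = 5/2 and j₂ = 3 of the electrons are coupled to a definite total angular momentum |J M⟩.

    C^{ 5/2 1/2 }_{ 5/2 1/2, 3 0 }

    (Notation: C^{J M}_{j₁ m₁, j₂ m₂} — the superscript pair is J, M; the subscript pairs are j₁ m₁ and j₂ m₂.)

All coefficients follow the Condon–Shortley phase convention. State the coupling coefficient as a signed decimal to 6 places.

-0.276026

√[6·3!2!3!/9! · 3!2!3!3!3!2!] = √(216/35)
  +(−1)^0/∏(0,3,2,3,0,0)! = 1/72  (running 1/72)
  +(−1)^1/∏(1,2,1,2,1,1)! = -1/4  (running -17/72)
  +(−1)^2/∏(2,1,0,1,2,2)! = 1/8  (running -1/9)
⟨..|..⟩ = √(216/35)·(-1/9) = -0.276026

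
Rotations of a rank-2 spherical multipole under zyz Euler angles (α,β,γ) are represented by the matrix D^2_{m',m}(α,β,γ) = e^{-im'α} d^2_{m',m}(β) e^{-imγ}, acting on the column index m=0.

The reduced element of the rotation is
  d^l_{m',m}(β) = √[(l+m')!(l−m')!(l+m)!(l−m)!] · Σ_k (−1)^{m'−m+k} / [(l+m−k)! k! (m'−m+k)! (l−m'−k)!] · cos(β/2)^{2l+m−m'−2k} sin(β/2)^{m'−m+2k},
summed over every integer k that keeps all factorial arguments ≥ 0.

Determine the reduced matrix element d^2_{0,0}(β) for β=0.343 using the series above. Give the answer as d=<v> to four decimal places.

d=0.8303

d^2_{0,0}(β=0.3430) via the finite sum:
With c≡cos(β/2)=0.985330 and s≡sin(β/2)=0.170661, N=[2·2·2·2]^{1/2}=4.000000
k: max(0,(0)−(0))=0 … min(2+(0),2−(0))=2
  k=0: (−1)^0·4.0000/(4)·0.9853^4·0.1707^0 = +0.942598
  k=1: (−1)^1·4.0000/(1)·0.9853^2·0.1707^2 = -0.113107
  k=2: (−1)^2·4.0000/(4)·0.9853^0·0.1707^4 = +0.000848
d^2_{0,0}(0.3430) = +0.942598 -0.113107 +0.000848 = +0.830339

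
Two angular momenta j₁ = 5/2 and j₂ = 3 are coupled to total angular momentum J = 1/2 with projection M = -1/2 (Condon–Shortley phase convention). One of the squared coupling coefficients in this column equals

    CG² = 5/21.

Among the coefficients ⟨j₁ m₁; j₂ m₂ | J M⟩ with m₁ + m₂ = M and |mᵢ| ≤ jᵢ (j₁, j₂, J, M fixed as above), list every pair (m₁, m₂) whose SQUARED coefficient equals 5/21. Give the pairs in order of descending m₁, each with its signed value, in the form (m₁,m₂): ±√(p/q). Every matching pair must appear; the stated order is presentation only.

(3/2,-2): −√(5/21)

Admissible pairs with m₁+m₂ = M = -1/2: (-5/2,2), (-3/2,1), (-1/2,0), (1/2,-1), (3/2,-2), (5/2,-3)
  (m₁,m₂)=(5/2,-3): CG² = 2/7, CG = +√(2/7)
  (m₁,m₂)=(3/2,-2): CG² = 5/21, CG = −√(5/21)   ← matches the target
  (m₁,m₂)=(1/2,-1): CG² = 4/21, CG = +√(4/21)
  (m₁,m₂)=(-1/2,0): CG² = 1/7, CG = −√(1/7)
  (m₁,m₂)=(-3/2,1): CG² = 2/21, CG = +√(2/21)
  (m₁,m₂)=(-5/2,2): CG² = 1/21, CG = −√(1/21)
Pairs with CG² = 5/21: (3/2,-2): −√(5/21)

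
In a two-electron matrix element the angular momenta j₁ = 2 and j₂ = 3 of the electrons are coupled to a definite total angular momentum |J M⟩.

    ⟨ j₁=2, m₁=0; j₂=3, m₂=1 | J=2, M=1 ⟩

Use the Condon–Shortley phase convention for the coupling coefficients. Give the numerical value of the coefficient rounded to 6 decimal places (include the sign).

√[5·3!1!3!/8! · 2!2!4!2!3!1!] = √(36/7)
  +(−1)^1/∏(1,2,1,3,0,0)! = -1/12  (running -1/12)
  +(−1)^2/∏(2,1,0,2,1,1)! = 1/4  (running 1/6)
⟨..|..⟩ = √(36/7)·(1/6) = +0.377964

+√(1/7) ≈ +0.377964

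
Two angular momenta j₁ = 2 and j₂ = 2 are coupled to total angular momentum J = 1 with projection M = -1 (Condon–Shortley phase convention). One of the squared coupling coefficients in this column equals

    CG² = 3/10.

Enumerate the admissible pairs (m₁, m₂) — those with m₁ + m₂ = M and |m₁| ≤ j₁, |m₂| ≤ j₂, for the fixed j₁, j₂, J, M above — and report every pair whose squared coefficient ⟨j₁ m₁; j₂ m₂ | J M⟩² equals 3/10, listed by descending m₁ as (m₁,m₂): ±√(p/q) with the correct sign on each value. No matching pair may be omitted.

Admissible pairs with m₁+m₂ = M = -1: (-2,1), (-1,0), (0,-1), (1,-2)
  (m₁,m₂)=(1,-2): CG² = 1/5, CG = +√(1/5)
  (m₁,m₂)=(0,-1): CG² = 3/10, CG = −√(3/10)   ← matches the target
  (m₁,m₂)=(-1,0): CG² = 3/10, CG = +√(3/10)   ← matches the target
  (m₁,m₂)=(-2,1): CG² = 1/5, CG = −√(1/5)
Pairs with CG² = 3/10: (0,-1): −√(3/10); (-1,0): +√(3/10)

(0,-1): −√(3/10); (-1,0): +√(3/10)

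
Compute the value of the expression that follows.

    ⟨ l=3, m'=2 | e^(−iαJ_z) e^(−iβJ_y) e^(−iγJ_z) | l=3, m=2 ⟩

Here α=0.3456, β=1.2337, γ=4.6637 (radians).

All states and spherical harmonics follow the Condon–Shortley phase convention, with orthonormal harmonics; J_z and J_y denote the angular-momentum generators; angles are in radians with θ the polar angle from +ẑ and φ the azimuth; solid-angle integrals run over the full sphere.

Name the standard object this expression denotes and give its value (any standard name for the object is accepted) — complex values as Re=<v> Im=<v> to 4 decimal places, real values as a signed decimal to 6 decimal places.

This is a Wigner D-matrix element — the rotation-matrix element ⟨l m'| R(α,β,γ) |l m⟩ in the angular-momentum basis.
First d^3_{2,2}(β=1.2337), then the phase factors e^{-i(2)α} and e^{-i(2)γ}:
With c≡cos(β/2)=0.815705 and s≡sin(β/2)=0.578469, N=[120·1·120·1]^{1/2}=120.000000
k∈{0,1} keeps every argument non-negative
  k=0: (−1)^0·120.0000/(120)·0.8157^6·0.5785^0 = +0.294576
  k=1: (−1)^1·120.0000/(24)·0.8157^4·0.5785^2 = -0.740732
d^3_{2,2}(1.2337) = +0.294576 -0.740732 = -0.446156
Phases: e^{-i·(2)·0.3456}=+0.770482-0.637462i, e^{-i·(2)·4.6637}=-0.995263-0.097224i ⇒ D=+0.369778-0.249639i

Wigner D-matrix element, Re=0.3698 Im=-0.2496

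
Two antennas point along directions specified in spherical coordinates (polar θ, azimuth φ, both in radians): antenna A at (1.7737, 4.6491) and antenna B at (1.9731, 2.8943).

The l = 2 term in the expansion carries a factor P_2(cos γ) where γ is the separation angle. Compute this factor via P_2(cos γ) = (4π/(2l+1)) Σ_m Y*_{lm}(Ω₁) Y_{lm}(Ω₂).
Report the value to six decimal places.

Summing Y*_{l m}(θ₁,φ₁)·Y_{l m}(θ₂,φ₂) over m ∈ [−2, 2]; prefactor 4π/(2·2+1) = 2.513274:
  m=-2: (-0.367624, 0.046783) × (0.287865, 0.155243) = (-0.113089, -0.043604)  (running Σ = (-0.113089, -0.043604))
  m=-1: (0.009644, 0.152181) × (0.269866, 0.068130) = (-0.007765, 0.041725)  (running Σ = (-0.120854, -0.001878))
  m=0: (-0.276969, -0.000000) × (-0.170340, 0.000000) = (0.047179, 0.000000)  (running Σ = (-0.073675, -0.001878))
  m=1: (-0.009644, 0.152181) × (-0.269866, 0.068130) = (-0.007765, -0.041725)  (running Σ = (-0.081440, -0.043604))
  m=2: (-0.367624, -0.046783) × (0.287865, -0.155243) = (-0.113089, 0.043604)  (running Σ = (-0.194529, 0.000000))
Total Σ_m = (-0.194529, 0.000000). Multiply by 2.513274: (-0.488905, 0.000000). P_2(cos γ) = -0.488905

-0.488905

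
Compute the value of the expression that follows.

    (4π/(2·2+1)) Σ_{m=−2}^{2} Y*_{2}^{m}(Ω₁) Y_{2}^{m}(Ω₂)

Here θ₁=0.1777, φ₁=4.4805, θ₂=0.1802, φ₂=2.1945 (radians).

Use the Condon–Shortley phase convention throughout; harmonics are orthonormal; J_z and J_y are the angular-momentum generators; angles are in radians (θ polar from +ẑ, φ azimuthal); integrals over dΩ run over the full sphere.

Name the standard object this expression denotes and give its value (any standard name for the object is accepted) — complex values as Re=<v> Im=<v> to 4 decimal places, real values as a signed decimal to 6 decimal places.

This sum is the spherical-harmonic addition theorem: it equals the Legendre polynomial P_l(cos γ) of the angle γ between the two directions.
Term-by-term m-sum for l=2 (normalisation 4π/5 = 2.513274):
  m=-2: Y*=(-0.010795, 0.005399)  Y=(-0.003943, 0.011765)  product (-0.000021, -0.000148)
  m=-1: Y*=(-0.030890, -0.130812)  Y=(-0.079558, -0.110572)  product (-0.012007, 0.013823)
  m=+0: Y*=(0.601219, -0.000000)  Y=(0.600390, 0.000000)  product (0.360966, 0.000000)
  m=+1: Y*=(0.030890, -0.130812)  Y=(0.079558, -0.110572)  product (-0.012007, -0.013823)
  m=+2: Y*=(-0.010795, -0.005399)  Y=(-0.003943, -0.011765)  product (-0.000021, 0.000148)
Accumulated sum (0.336910, -0.000000); after 4π/(2l+1) scaling, (0.846748, -0.000000) ⇒ P_2 = 0.846748

Legendre polynomial (addition theorem), +0.846748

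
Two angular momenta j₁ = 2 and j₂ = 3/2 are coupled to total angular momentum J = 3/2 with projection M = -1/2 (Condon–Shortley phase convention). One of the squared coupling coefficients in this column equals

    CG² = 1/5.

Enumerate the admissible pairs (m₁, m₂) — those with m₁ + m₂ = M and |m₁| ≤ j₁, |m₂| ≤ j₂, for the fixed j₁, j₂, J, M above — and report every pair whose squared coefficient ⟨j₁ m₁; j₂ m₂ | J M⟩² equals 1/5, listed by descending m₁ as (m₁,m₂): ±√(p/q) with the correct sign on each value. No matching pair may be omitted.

(0,-1/2): −√(1/5)

Admissible pairs with m₁+m₂ = M = -1/2: (-2,3/2), (-1,1/2), (0,-1/2), (1,-3/2)
  (m₁,m₂)=(1,-3/2): CG² = 2/5, CG = +√(2/5)
  (m₁,m₂)=(0,-1/2): CG² = 1/5, CG = −√(1/5)   ← matches the target
  (m₁,m₂)=(-1,1/2): CG² = 0/1, CG = 0
  (m₁,m₂)=(-2,3/2): CG² = 2/5, CG = +√(2/5)
Pairs with CG² = 1/5: (0,-1/2): −√(1/5)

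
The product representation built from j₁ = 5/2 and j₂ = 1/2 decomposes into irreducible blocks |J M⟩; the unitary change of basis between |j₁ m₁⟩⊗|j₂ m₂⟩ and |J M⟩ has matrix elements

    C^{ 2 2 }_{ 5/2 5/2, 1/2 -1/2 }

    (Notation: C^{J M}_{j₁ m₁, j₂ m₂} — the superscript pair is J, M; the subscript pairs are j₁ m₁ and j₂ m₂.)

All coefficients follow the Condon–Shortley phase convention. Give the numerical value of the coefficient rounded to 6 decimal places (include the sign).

+√(5/6) = +0.912871

√[5·1!4!0!/6! · 5!0!0!1!4!0!] = √(480)
  +(−1)^0/∏(0,1,0,0,4,0)! = 1/24  (running 1/24)
⟨..|..⟩ = √(480)·(1/24) = +0.912871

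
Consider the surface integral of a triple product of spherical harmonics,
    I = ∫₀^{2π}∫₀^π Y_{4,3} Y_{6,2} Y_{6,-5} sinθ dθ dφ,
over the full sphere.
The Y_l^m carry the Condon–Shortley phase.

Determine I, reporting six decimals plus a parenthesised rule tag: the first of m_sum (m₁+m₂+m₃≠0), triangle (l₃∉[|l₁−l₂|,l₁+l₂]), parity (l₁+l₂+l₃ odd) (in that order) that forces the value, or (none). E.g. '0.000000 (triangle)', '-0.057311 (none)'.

0.160494 (none)

Rules hold: Σm=0, L=16 even, 2≤6≤10.
N = 9·13·13 = 1521
Δ = 4!·4!·8!/17! = 1/15315300
Racah Σ t=0..4: t=0:+1/829440 t=1:−1/25920 t=2:+1/9216 t=3:−1/25920 t=4:+1/829440 = 7/207360
⇒ 3j(4 6 6; 0 0 0)² = 28/2431, sgn +1
Racah Σ t=0..1: t=0:+1/5806080 t=1:−1/725760 = -1/829440
⇒ 3j(4 6 6; 3 2 -5)² = 49/2652, sgn +1
4πI² = N·(3j₀)²·(3jₘ)² = 1029/3179
I = +1·√(0.323687/4π) = 0.16049352
No selection rule forces the value: the integral is nonzero (none).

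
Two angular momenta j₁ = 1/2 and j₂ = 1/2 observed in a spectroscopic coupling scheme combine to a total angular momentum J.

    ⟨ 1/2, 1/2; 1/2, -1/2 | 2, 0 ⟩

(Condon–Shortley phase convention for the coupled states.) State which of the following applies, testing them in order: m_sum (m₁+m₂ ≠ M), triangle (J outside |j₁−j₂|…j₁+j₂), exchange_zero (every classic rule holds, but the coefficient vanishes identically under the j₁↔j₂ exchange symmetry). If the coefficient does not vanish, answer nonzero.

triangle

m-sum: m₁+m₂ = 1/2+(-1/2) = 0, M = 0  ✓
triangle: need |j₁−j₂| ≤ J ≤ j₁+j₂, i.e. J ∈ [0, 1]; J = 2 is outside ✗ ⇒ coefficient is 0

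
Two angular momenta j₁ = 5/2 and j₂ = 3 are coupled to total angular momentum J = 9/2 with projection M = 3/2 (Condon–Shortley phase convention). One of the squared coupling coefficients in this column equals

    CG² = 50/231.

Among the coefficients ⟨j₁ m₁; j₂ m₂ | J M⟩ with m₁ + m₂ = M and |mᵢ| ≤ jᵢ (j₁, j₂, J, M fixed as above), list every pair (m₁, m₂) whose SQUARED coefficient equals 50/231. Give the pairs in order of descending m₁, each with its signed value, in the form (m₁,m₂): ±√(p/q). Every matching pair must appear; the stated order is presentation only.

(5/2,-1): +√(50/231)

Admissible pairs with m₁+m₂ = M = 3/2: (-3/2,3), (-1/2,2), (1/2,1), (3/2,0), (5/2,-1)
  (m₁,m₂)=(5/2,-1): CG² = 50/231, CG = +√(50/231)   ← matches the target
  (m₁,m₂)=(3/2,0): CG² = 45/154, CG = +√(45/154)
  (m₁,m₂)=(1/2,1): CG² = 5/231, CG = −√(5/231)
  (m₁,m₂)=(-1/2,2): CG² = 169/462, CG = −√(169/462)
  (m₁,m₂)=(-3/2,3): CG² = 8/77, CG = −√(8/77)
Pairs with CG² = 50/231: (5/2,-1): +√(50/231)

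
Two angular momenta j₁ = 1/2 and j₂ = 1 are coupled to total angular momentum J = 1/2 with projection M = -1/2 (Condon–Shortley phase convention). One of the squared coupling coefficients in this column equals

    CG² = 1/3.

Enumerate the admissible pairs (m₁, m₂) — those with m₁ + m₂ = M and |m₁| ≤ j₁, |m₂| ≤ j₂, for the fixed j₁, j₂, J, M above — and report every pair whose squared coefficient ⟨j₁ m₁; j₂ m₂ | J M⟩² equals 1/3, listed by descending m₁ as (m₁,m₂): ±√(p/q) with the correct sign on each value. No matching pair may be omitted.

Admissible pairs with m₁+m₂ = M = -1/2: (-1/2,0), (1/2,-1)
  (m₁,m₂)=(1/2,-1): CG² = 2/3, CG = +√(2/3)
  (m₁,m₂)=(-1/2,0): CG² = 1/3, CG = −√(1/3)   ← matches the target
Pairs with CG² = 1/3: (-1/2,0): −√(1/3)

(-1/2,0): −√(1/3)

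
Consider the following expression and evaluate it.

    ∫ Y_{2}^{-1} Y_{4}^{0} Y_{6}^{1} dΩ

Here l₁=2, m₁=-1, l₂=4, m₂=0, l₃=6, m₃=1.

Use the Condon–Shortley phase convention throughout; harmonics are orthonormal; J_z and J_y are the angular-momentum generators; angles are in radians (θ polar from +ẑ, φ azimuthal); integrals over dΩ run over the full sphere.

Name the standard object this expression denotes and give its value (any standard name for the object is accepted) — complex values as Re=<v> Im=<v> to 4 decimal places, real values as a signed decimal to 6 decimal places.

This is a Gaunt coefficient — the integral of a triple product of spherical harmonics over the sphere.
m-sum 0 ✓  L=12 even ✓  2≤6≤6 ✓
Π(2lᵢ+1) = 5×9×13 = 585
triangle coeff Δ(2,4,6) = 1/6435
Σ_t [0,0]: t=0:+1/2304 = 1/2304
(3j)²=5/143 [(2 4 6; 0 0 0)], sign=+1
Σ_t [0,0]: t=0:+1/3456 = 1/3456
(3j)²=35/1287 [(2 4 6; -1 0 1)], sign=-1
⇒ 4πI² = 875/1573
I = (-1)√(875/1573/(4π)) = -0.21039467

Gaunt coefficient, -0.210395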